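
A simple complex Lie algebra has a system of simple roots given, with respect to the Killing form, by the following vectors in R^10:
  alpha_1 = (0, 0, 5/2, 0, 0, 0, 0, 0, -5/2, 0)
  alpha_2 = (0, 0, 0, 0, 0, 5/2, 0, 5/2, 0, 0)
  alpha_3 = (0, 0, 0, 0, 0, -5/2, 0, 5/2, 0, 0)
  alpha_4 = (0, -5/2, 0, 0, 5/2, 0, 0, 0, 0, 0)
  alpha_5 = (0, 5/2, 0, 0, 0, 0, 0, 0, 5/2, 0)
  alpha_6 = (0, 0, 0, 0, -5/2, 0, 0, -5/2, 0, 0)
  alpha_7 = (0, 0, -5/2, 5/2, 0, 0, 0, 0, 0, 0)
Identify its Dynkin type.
Compute the Cartan integers a_ij = 2(alpha_i, alpha_j)/(alpha_j, alpha_j); the resulting 7x7 Cartan matrix is
[[2, 0, 0, 0, -1, 0, -1], [0, 2, 0, 0, 0, -1, 0], [0, 0, 2, 0, 0, -1, 0], [0, 0, 0, 2, -1, -1, 0], [-1, 0, 0, -1, 2, 0, 0], [0, -1, -1, -1, 0, 2, 0], [-1, 0, 0, 0, 0, 0, 2]].
All simple roots have the same length, so the diagram is simply laced. The associated Dynkin diagram is a chain of 5 nodes with a fork of two nodes at one end (D_7), so the type is D_7 (the algebra so(14)).

type D_7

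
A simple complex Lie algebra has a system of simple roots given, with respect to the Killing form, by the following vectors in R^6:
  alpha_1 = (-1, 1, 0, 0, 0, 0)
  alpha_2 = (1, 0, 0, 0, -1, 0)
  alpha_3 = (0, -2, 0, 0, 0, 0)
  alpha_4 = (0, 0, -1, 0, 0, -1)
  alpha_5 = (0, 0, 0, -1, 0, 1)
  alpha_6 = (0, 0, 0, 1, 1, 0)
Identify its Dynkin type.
Compute the Cartan integers a_ij = 2(alpha_i, alpha_j)/(alpha_j, alpha_j); the resulting 6x6 Cartan matrix is
[[2, -1, -1, 0, 0, 0], [-1, 2, 0, 0, 0, -1], [-2, 0, 2, 0, 0, 0], [0, 0, 0, 2, -1, 0], [0, 0, 0, -1, 2, -1], [0, -1, 0, 0, -1, 2]].
The roots have two lengths (squared-length ratio 2:1); the short ones are alpha_{1,2,4,5,6}. The associated Dynkin diagram is a chain of 6 nodes with a double edge at one end; the terminal node there is the unique long simple root (C_6), so the type is C_6 (the algebra sp(12)).

C6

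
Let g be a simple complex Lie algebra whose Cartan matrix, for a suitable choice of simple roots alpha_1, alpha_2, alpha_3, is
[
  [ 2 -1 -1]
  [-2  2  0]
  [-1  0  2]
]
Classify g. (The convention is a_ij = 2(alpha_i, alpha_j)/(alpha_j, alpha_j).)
C_3

The matrix has rank 3 with 2's on the diagonal. Reading the off-diagonal entries as Dynkin edges (a single edge where a_ij = a_ji = -1; a double or triple edge where a_ij * a_ji = 2 or 3), the diagram is a chain of 3 nodes with a double edge at one end; the terminal node there is the unique long simple root (C_3). One simple-root ordering that puts it in standard form is (alpha_3, alpha_1, alpha_2). So the algebra is type C_3, i.e. sp(6).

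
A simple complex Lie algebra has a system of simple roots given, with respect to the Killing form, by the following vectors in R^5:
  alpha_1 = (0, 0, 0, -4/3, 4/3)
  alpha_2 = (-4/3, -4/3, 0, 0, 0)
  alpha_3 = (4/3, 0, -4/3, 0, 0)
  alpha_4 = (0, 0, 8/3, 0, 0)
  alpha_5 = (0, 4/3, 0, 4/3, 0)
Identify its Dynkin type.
Compute the Cartan integers a_ij = 2(alpha_i, alpha_j)/(alpha_j, alpha_j); the resulting 5x5 Cartan matrix is
[[2, 0, 0, 0, -1], [0, 2, -1, 0, -1], [0, -1, 2, -1, 0], [0, 0, -2, 2, 0], [-1, -1, 0, 0, 2]].
The roots have two lengths (squared-length ratio 2:1); the short ones are alpha_{1,2,3,5}. The associated Dynkin diagram is a chain of 5 nodes with a double edge at one end; the terminal node there is the unique long simple root (C_5), so the type is C_5 (the algebra sp(10)).

type C_5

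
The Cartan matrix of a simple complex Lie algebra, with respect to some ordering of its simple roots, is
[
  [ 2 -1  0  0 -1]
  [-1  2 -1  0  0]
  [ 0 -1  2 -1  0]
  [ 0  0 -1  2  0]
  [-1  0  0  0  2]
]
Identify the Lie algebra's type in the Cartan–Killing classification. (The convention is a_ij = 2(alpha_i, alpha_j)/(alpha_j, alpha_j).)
The matrix has rank 5 with 2's on the diagonal. Reading the off-diagonal entries as Dynkin edges (a single edge where a_ij = a_ji = -1; a double or triple edge where a_ij * a_ji = 2 or 3), the diagram is a chain of 5 nodes with single edges (A_5). One simple-root ordering that puts it in standard form is (alpha_4, alpha_3, alpha_2, alpha_1, alpha_5). So the algebra is type A_5, i.e. sl(6).

A_5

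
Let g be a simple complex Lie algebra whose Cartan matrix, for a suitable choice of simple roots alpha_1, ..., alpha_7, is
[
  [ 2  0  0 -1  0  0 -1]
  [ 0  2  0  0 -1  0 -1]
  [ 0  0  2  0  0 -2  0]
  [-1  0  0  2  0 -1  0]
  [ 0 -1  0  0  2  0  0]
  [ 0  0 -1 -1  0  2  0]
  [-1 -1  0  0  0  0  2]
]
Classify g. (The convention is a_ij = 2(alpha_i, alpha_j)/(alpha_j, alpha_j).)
The matrix has rank 7 with 2's on the diagonal. Reading the off-diagonal entries as Dynkin edges (a single edge where a_ij = a_ji = -1; a double or triple edge where a_ij * a_ji = 2 or 3), the diagram is a chain of 7 nodes with a double edge at one end; the terminal node there is the unique long simple root (C_7). One simple-root ordering that puts it in standard form is (alpha_5, alpha_2, alpha_7, alpha_1, alpha_4, alpha_6, alpha_3). So the algebra is type C_7, i.e. sp(14).

C_7 (sp(14))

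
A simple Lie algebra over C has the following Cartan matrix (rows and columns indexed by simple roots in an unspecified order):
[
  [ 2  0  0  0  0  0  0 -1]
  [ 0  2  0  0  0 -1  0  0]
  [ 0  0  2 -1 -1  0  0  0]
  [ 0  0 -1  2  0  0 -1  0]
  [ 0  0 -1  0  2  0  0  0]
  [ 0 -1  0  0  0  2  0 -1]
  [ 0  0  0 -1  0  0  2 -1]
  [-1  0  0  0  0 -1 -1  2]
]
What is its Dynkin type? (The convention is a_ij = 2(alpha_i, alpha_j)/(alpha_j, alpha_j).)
E8

The matrix has rank 8 with 2's on the diagonal. Reading the off-diagonal entries as Dynkin edges (a single edge where a_ij = a_ji = -1; a double or triple edge where a_ij * a_ji = 2 or 3), the diagram is a chain of 7 nodes with one extra node attached to the third node from one end (E_8). One simple-root ordering that puts it in standard form is (alpha_2, alpha_1, alpha_6, alpha_8, alpha_7, alpha_4, alpha_3, alpha_5). So the algebra is type E_8.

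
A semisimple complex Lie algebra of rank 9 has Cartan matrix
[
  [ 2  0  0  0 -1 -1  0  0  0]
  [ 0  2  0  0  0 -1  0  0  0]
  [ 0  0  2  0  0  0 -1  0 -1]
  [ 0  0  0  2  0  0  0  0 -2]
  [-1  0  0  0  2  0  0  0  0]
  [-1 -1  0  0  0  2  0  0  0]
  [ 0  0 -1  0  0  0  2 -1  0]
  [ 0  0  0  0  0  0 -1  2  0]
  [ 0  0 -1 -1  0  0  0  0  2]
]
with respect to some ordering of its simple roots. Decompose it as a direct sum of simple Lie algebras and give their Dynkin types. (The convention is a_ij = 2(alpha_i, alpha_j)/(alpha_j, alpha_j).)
The diagram associated to this matrix has two connected components: the simple roots {alpha_1, alpha_2, alpha_5, alpha_6} form a chain of 4 nodes with single edges (A_4), and {alpha_3, alpha_4, alpha_7, alpha_8, alpha_9} form a chain of 5 nodes with a double edge at one end; the terminal node there is the unique long simple root (C_5). A semisimple Lie algebra decomposes uniquely as the direct sum of simple ideals, one per connected component of its Dynkin diagram, so g ≅ A_4 ⊕ C_5 (dimension 24 + 55 = 79).

A_4 (sl(5)) ⊕ C_5 (sp(10))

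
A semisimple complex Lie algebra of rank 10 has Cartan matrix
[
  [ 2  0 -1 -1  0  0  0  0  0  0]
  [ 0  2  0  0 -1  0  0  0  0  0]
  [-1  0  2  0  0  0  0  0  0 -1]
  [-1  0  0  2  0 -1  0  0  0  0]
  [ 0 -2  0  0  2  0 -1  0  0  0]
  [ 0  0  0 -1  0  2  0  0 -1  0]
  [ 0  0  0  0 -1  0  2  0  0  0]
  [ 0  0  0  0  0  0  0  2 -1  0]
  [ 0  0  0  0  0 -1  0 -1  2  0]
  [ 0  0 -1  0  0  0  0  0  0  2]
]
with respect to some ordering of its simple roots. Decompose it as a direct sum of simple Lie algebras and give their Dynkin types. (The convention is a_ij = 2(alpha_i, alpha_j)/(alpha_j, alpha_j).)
A_7 ⊕ B_3

The diagram associated to this matrix has two connected components: the simple roots {alpha_1, alpha_3, alpha_4, alpha_6, alpha_8, alpha_9, alpha_10} form a chain of 7 nodes with single edges (A_7), and {alpha_2, alpha_5, alpha_7} form a chain of 3 nodes with a double edge at one end; the terminal node there is the unique short simple root (B_3). A semisimple Lie algebra decomposes uniquely as the direct sum of simple ideals, one per connected component of its Dynkin diagram, so g ≅ A_7 ⊕ B_3 (dimension 63 + 21 = 84).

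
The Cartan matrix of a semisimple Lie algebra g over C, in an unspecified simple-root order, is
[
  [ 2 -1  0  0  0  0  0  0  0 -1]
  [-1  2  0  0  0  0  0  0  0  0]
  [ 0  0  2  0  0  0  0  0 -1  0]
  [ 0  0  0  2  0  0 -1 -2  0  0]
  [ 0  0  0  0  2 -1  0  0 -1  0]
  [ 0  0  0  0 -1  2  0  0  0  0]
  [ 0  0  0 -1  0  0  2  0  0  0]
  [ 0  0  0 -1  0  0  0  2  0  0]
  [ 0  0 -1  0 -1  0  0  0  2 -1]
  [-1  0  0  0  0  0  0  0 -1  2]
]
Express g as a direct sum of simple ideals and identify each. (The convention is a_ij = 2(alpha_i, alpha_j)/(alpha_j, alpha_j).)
The diagram associated to this matrix has two connected components: the simple roots {alpha_4, alpha_7, alpha_8} form a chain of 3 nodes with a double edge at one end; the terminal node there is the unique short simple root (B_3), and {alpha_1, alpha_2, alpha_3, alpha_5, alpha_6, alpha_9, alpha_10} form a chain of 6 nodes with one extra node attached to the third node from one end (E_7). A semisimple Lie algebra decomposes uniquely as the direct sum of simple ideals, one per connected component of its Dynkin diagram, so g ≅ B_3 ⊕ E_7 (dimension 21 + 133 = 154).

B_3 ⊕ E_7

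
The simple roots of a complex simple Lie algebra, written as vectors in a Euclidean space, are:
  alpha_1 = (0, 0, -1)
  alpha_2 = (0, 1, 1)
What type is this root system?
Compute the Cartan integers a_ij = 2(alpha_i, alpha_j)/(alpha_j, alpha_j); the resulting 2x2 Cartan matrix is
[[2, -1], [-2, 2]].
The roots have two lengths (squared-length ratio 2:1); the short ones are alpha_{1}. The associated Dynkin diagram is a chain of 2 nodes with a double edge at one end; the terminal node there is the unique short simple root (B_2), so the type is B_2 (the algebra so(5)).

type B_2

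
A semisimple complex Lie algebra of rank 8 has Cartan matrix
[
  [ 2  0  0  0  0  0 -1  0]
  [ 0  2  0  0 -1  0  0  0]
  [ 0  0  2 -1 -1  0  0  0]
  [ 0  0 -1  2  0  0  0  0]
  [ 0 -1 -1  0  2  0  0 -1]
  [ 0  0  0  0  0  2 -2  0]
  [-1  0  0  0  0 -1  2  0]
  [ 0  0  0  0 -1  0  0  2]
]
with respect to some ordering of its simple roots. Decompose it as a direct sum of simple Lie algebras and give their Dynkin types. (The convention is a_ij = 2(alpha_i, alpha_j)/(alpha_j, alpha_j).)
type C_3 + type D_5

The diagram associated to this matrix has two connected components: the simple roots {alpha_1, alpha_6, alpha_7} form a chain of 3 nodes with a double edge at one end; the terminal node there is the unique long simple root (C_3), and {alpha_2, alpha_3, alpha_4, alpha_5, alpha_8} form a chain of 3 nodes with a fork of two nodes at one end (D_5). A semisimple Lie algebra decomposes uniquely as the direct sum of simple ideals, one per connected component of its Dynkin diagram, so g ≅ C_3 ⊕ D_5 (dimension 21 + 45 = 66).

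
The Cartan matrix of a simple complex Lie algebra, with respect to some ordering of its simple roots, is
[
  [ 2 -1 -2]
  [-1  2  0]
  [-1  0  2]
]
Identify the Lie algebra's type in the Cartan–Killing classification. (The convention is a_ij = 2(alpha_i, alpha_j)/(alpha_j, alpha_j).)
The matrix has rank 3 with 2's on the diagonal. Reading the off-diagonal entries as Dynkin edges (a single edge where a_ij = a_ji = -1; a double or triple edge where a_ij * a_ji = 2 or 3), the diagram is a chain of 3 nodes with a double edge at one end; the terminal node there is the unique short simple root (B_3). One simple-root ordering that puts it in standard form is (alpha_2, alpha_1, alpha_3). So the algebra is type B_3, i.e. so(7).

B_3 (so(7))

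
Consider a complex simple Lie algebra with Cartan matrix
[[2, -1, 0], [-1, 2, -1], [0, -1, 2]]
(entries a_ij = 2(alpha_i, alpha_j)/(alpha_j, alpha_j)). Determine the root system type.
A3

The matrix has rank 3 with 2's on the diagonal. Reading the off-diagonal entries as Dynkin edges (a single edge where a_ij = a_ji = -1; a double or triple edge where a_ij * a_ji = 2 or 3), the diagram is a chain of 3 nodes with single edges (A_3). One simple-root ordering that puts it in standard form is (alpha_3, alpha_2, alpha_1). So the algebra is type A_3, i.e. sl(4).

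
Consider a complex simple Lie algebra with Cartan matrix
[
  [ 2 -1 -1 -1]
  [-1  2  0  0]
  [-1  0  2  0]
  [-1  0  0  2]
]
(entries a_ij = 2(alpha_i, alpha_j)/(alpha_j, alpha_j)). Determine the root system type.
D_4

The matrix has rank 4 with 2's on the diagonal. Reading the off-diagonal entries as Dynkin edges (a single edge where a_ij = a_ji = -1; a double or triple edge where a_ij * a_ji = 2 or 3), the diagram is a chain of 2 nodes with a fork of two nodes at one end (D_4). One simple-root ordering that puts it in standard form is (alpha_3, alpha_1, alpha_4, alpha_2). So the algebra is type D_4, i.e. so(8).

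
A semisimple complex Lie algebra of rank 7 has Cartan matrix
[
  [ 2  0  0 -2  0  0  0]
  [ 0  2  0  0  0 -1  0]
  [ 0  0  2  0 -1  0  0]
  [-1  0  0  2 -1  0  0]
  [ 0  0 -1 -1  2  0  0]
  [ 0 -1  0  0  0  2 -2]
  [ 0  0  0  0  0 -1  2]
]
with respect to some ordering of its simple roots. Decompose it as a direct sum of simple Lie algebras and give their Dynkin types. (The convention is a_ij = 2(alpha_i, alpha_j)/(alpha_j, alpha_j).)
type B_3 ⊕ type C_4

The diagram associated to this matrix has two connected components: the simple roots {alpha_2, alpha_6, alpha_7} form a chain of 3 nodes with a double edge at one end; the terminal node there is the unique short simple root (B_3), and {alpha_1, alpha_3, alpha_4, alpha_5} form a chain of 4 nodes with a double edge at one end; the terminal node there is the unique long simple root (C_4). A semisimple Lie algebra decomposes uniquely as the direct sum of simple ideals, one per connected component of its Dynkin diagram, so g ≅ B_3 ⊕ C_4 (dimension 21 + 36 = 57).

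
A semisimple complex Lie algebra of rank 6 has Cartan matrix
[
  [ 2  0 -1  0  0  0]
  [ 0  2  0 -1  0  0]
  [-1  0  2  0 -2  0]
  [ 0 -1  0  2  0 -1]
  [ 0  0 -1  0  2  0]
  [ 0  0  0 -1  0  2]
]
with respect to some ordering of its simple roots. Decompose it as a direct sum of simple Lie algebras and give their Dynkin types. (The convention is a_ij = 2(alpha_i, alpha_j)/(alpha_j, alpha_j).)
The diagram associated to this matrix has two connected components: the simple roots {alpha_2, alpha_4, alpha_6} form a chain of 3 nodes with single edges (A_3), and {alpha_1, alpha_3, alpha_5} form a chain of 3 nodes with a double edge at one end; the terminal node there is the unique short simple root (B_3). A semisimple Lie algebra decomposes uniquely as the direct sum of simple ideals, one per connected component of its Dynkin diagram, so g ≅ A_3 ⊕ B_3 (dimension 15 + 21 = 36).

A3 + B3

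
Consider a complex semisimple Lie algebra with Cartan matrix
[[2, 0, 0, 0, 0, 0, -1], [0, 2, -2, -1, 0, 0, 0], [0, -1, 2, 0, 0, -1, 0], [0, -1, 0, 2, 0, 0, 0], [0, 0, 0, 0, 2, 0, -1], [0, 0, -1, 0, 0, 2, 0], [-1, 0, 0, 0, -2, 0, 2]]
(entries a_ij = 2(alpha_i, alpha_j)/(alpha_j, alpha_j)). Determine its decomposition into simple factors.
B_3 (so(7)) ⊕ F_4

The diagram associated to this matrix has two connected components: the simple roots {alpha_1, alpha_5, alpha_7} form a chain of 3 nodes with a double edge at one end; the terminal node there is the unique short simple root (B_3), and {alpha_2, alpha_3, alpha_4, alpha_6} form a chain of 4 nodes with a double edge between the middle two (F_4). A semisimple Lie algebra decomposes uniquely as the direct sum of simple ideals, one per connected component of its Dynkin diagram, so g ≅ B_3 ⊕ F_4 (dimension 21 + 52 = 73).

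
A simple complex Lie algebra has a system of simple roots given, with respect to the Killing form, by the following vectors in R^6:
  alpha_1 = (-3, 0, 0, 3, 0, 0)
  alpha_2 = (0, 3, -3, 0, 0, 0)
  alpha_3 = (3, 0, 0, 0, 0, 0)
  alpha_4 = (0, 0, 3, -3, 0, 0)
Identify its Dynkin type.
B_4

Compute the Cartan integers a_ij = 2(alpha_i, alpha_j)/(alpha_j, alpha_j); the resulting 4x4 Cartan matrix is
[[2, 0, -2, -1], [0, 2, 0, -1], [-1, 0, 2, 0], [-1, -1, 0, 2]].
The roots have two lengths (squared-length ratio 2:1); the short ones are alpha_{3}. The associated Dynkin diagram is a chain of 4 nodes with a double edge at one end; the terminal node there is the unique short simple root (B_4), so the type is B_4 (the algebra so(9)).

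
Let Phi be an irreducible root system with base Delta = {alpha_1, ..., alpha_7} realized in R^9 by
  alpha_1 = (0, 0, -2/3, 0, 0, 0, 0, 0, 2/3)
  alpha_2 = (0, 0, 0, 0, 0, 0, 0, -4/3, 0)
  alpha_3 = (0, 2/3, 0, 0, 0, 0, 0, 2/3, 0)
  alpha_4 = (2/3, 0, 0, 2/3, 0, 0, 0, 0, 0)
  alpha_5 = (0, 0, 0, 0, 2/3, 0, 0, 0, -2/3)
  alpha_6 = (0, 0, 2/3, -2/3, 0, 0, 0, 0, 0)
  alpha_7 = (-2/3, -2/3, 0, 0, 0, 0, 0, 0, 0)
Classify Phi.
Compute the Cartan integers a_ij = 2(alpha_i, alpha_j)/(alpha_j, alpha_j); the resulting 7x7 Cartan matrix is
[[2, 0, 0, 0, -1, -1, 0], [0, 2, -2, 0, 0, 0, 0], [0, -1, 2, 0, 0, 0, -1], [0, 0, 0, 2, 0, -1, -1], [-1, 0, 0, 0, 2, 0, 0], [-1, 0, 0, -1, 0, 2, 0], [0, 0, -1, -1, 0, 0, 2]].
The roots have two lengths (squared-length ratio 2:1); the short ones are alpha_{1,3,4,5,6,7}. The associated Dynkin diagram is a chain of 7 nodes with a double edge at one end; the terminal node there is the unique long simple root (C_7), so the type is C_7 (the algebra sp(14)).

C_7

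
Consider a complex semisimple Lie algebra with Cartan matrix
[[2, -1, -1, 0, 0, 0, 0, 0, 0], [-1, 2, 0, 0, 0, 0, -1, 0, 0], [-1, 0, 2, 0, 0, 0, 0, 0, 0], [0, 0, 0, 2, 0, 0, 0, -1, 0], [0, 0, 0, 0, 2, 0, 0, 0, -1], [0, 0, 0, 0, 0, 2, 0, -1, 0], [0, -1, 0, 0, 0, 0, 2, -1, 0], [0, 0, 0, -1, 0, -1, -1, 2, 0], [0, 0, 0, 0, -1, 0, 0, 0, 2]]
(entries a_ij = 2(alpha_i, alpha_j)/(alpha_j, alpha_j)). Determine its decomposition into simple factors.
type A_2 ⊕ type D_7

The diagram associated to this matrix has two connected components: the simple roots {alpha_5, alpha_9} form a chain of 2 nodes with single edges (A_2), and {alpha_1, alpha_2, alpha_3, alpha_4, alpha_6, alpha_7, alpha_8} form a chain of 5 nodes with a fork of two nodes at one end (D_7). A semisimple Lie algebra decomposes uniquely as the direct sum of simple ideals, one per connected component of its Dynkin diagram, so g ≅ A_2 ⊕ D_7 (dimension 8 + 91 = 99).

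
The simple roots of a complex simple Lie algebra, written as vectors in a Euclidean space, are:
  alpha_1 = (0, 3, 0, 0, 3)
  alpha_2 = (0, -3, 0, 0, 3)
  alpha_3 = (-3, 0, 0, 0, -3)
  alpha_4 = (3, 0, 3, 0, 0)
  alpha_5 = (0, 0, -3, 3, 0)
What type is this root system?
D_5 (so(10))

Compute the Cartan integers a_ij = 2(alpha_i, alpha_j)/(alpha_j, alpha_j); the resulting 5x5 Cartan matrix is
[[2, 0, -1, 0, 0], [0, 2, -1, 0, 0], [-1, -1, 2, -1, 0], [0, 0, -1, 2, -1], [0, 0, 0, -1, 2]].
All simple roots have the same length, so the diagram is simply laced. The associated Dynkin diagram is a chain of 3 nodes with a fork of two nodes at one end (D_5), so the type is D_5 (the algebra so(10)).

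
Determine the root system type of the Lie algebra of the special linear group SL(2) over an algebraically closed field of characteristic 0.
This is sl(2), which has dimension 2^2 - 1 = 3 and rank 2 - 1 = 1 (a Cartan subalgebra is the diagonal traceless matrices). In the classification of classical Lie algebras, the special linear algebra sl(n+1) has type A_n; here n = 1, so the Dynkin diagram is a chain of 1 nodes with single edges (A_1). Hence the type is A_1.

A_1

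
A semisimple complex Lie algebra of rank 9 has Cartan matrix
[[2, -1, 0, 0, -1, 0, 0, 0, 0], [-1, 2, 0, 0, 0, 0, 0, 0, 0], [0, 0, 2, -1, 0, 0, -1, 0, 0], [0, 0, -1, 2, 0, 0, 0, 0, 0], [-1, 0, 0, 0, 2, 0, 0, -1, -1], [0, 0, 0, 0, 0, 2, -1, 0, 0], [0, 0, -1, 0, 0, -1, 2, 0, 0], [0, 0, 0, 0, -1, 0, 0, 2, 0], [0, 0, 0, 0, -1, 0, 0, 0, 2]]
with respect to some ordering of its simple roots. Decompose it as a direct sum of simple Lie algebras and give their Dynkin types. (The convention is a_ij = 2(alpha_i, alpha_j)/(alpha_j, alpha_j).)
The diagram associated to this matrix has two connected components: the simple roots {alpha_3, alpha_4, alpha_6, alpha_7} form a chain of 4 nodes with single edges (A_4), and {alpha_1, alpha_2, alpha_5, alpha_8, alpha_9} form a chain of 3 nodes with a fork of two nodes at one end (D_5). A semisimple Lie algebra decomposes uniquely as the direct sum of simple ideals, one per connected component of its Dynkin diagram, so g ≅ A_4 ⊕ D_5 (dimension 24 + 45 = 69).

A_4 ⊕ D_5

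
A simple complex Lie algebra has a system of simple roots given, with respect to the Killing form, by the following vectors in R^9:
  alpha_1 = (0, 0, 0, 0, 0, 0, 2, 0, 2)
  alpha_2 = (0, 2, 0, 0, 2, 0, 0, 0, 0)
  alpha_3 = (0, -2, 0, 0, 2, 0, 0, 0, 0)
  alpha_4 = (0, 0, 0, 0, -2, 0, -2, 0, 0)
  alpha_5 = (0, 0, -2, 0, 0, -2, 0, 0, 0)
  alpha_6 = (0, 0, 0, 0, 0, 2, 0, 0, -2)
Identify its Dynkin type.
D6

Compute the Cartan integers a_ij = 2(alpha_i, alpha_j)/(alpha_j, alpha_j); the resulting 6x6 Cartan matrix is
[[2, 0, 0, -1, 0, -1], [0, 2, 0, -1, 0, 0], [0, 0, 2, -1, 0, 0], [-1, -1, -1, 2, 0, 0], [0, 0, 0, 0, 2, -1], [-1, 0, 0, 0, -1, 2]].
All simple roots have the same length, so the diagram is simply laced. The associated Dynkin diagram is a chain of 4 nodes with a fork of two nodes at one end (D_6), so the type is D_6 (the algebra so(12)).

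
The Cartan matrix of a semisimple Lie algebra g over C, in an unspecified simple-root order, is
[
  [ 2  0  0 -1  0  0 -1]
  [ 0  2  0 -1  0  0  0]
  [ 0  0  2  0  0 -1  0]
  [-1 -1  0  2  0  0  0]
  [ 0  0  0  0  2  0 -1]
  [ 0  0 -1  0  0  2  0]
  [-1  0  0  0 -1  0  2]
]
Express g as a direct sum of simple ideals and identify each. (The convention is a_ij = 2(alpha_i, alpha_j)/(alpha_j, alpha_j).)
The diagram associated to this matrix has two connected components: the simple roots {alpha_3, alpha_6} form a chain of 2 nodes with single edges (A_2), and {alpha_1, alpha_2, alpha_4, alpha_5, alpha_7} form a chain of 5 nodes with single edges (A_5). A semisimple Lie algebra decomposes uniquely as the direct sum of simple ideals, one per connected component of its Dynkin diagram, so g ≅ A_2 ⊕ A_5 (dimension 8 + 35 = 43).

A_2 (sl(3)) ⊕ A_5 (sl(6))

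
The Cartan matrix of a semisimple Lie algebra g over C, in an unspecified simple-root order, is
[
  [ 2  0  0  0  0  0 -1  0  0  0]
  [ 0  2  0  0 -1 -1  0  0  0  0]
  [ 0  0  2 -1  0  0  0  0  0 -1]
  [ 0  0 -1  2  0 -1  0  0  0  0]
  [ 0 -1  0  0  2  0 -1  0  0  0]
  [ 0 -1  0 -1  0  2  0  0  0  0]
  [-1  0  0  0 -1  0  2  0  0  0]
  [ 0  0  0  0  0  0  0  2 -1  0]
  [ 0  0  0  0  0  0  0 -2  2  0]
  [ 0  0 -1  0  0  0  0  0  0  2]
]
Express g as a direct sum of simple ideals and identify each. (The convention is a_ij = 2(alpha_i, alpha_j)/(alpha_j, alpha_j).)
A_8 (sl(9)) + B_2 (so(5))

The diagram associated to this matrix has two connected components: the simple roots {alpha_1, alpha_2, alpha_3, alpha_4, alpha_5, alpha_6, alpha_7, alpha_10} form a chain of 8 nodes with single edges (A_8), and {alpha_8, alpha_9} form a chain of 2 nodes with a double edge at one end; the terminal node there is the unique short simple root (B_2). A semisimple Lie algebra decomposes uniquely as the direct sum of simple ideals, one per connected component of its Dynkin diagram, so g ≅ A_8 ⊕ B_2 (dimension 80 + 10 = 90).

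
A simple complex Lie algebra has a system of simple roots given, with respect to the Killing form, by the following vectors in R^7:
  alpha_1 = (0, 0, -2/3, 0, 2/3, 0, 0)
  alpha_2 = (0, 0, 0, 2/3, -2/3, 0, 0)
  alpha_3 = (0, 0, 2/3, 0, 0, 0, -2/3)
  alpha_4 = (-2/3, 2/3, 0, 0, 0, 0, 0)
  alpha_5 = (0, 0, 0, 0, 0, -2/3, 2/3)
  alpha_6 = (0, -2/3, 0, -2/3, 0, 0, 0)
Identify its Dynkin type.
Compute the Cartan integers a_ij = 2(alpha_i, alpha_j)/(alpha_j, alpha_j); the resulting 6x6 Cartan matrix is
[[2, -1, -1, 0, 0, 0], [-1, 2, 0, 0, 0, -1], [-1, 0, 2, 0, -1, 0], [0, 0, 0, 2, 0, -1], [0, 0, -1, 0, 2, 0], [0, -1, 0, -1, 0, 2]].
All simple roots have the same length, so the diagram is simply laced. The associated Dynkin diagram is a chain of 6 nodes with single edges (A_6), so the type is A_6 (the algebra sl(7)).

A_6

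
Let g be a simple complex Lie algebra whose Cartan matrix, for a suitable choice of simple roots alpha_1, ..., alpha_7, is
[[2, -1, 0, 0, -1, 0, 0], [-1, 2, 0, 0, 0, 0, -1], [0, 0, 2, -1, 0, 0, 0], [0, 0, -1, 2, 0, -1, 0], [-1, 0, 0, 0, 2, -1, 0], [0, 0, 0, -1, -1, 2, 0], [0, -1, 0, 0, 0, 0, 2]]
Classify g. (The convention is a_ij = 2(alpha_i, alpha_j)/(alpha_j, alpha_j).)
A_7 (sl(8))

The matrix has rank 7 with 2's on the diagonal. Reading the off-diagonal entries as Dynkin edges (a single edge where a_ij = a_ji = -1; a double or triple edge where a_ij * a_ji = 2 or 3), the diagram is a chain of 7 nodes with single edges (A_7). One simple-root ordering that puts it in standard form is (alpha_7, alpha_2, alpha_1, alpha_5, alpha_6, alpha_4, alpha_3). So the algebra is type A_7, i.e. sl(8).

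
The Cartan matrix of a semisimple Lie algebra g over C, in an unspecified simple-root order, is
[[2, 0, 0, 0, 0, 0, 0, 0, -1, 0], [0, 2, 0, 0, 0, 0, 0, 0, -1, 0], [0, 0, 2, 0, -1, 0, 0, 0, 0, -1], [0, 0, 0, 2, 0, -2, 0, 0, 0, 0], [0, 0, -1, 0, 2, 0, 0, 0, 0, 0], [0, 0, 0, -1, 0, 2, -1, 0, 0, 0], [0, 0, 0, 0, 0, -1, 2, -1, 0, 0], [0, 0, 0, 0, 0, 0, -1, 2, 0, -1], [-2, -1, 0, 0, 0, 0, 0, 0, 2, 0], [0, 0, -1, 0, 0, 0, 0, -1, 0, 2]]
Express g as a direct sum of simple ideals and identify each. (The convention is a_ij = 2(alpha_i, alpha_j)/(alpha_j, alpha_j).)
B_3 + C_7

The diagram associated to this matrix has two connected components: the simple roots {alpha_1, alpha_2, alpha_9} form a chain of 3 nodes with a double edge at one end; the terminal node there is the unique short simple root (B_3), and {alpha_3, alpha_4, alpha_5, alpha_6, alpha_7, alpha_8, alpha_10} form a chain of 7 nodes with a double edge at one end; the terminal node there is the unique long simple root (C_7). A semisimple Lie algebra decomposes uniquely as the direct sum of simple ideals, one per connected component of its Dynkin diagram, so g ≅ B_3 ⊕ C_7 (dimension 21 + 105 = 126).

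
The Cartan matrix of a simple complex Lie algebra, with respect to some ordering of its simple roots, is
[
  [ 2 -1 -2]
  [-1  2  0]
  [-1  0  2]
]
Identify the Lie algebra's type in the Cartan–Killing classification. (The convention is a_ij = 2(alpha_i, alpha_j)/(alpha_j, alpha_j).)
The matrix has rank 3 with 2's on the diagonal. Reading the off-diagonal entries as Dynkin edges (a single edge where a_ij = a_ji = -1; a double or triple edge where a_ij * a_ji = 2 or 3), the diagram is a chain of 3 nodes with a double edge at one end; the terminal node there is the unique short simple root (B_3). One simple-root ordering that puts it in standard form is (alpha_2, alpha_1, alpha_3). So the algebra is type B_3, i.e. so(7).

type B_3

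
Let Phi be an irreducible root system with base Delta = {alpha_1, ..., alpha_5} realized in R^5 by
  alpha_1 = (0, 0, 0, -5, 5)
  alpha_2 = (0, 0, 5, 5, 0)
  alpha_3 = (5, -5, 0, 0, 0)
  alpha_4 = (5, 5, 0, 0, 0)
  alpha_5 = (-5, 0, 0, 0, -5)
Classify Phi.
type D_5

Compute the Cartan integers a_ij = 2(alpha_i, alpha_j)/(alpha_j, alpha_j); the resulting 5x5 Cartan matrix is
[[2, -1, 0, 0, -1], [-1, 2, 0, 0, 0], [0, 0, 2, 0, -1], [0, 0, 0, 2, -1], [-1, 0, -1, -1, 2]].
All simple roots have the same length, so the diagram is simply laced. The associated Dynkin diagram is a chain of 3 nodes with a fork of two nodes at one end (D_5), so the type is D_5 (the algebra so(10)).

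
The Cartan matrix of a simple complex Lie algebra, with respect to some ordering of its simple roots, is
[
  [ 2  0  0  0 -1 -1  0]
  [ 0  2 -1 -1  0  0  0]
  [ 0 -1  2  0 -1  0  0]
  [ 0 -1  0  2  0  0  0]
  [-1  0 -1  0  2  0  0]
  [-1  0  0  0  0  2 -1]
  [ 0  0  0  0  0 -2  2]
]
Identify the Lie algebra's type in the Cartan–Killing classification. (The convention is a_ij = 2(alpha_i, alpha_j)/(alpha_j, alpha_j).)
C_7

The matrix has rank 7 with 2's on the diagonal. Reading the off-diagonal entries as Dynkin edges (a single edge where a_ij = a_ji = -1; a double or triple edge where a_ij * a_ji = 2 or 3), the diagram is a chain of 7 nodes with a double edge at one end; the terminal node there is the unique long simple root (C_7). One simple-root ordering that puts it in standard form is (alpha_4, alpha_2, alpha_3, alpha_5, alpha_1, alpha_6, alpha_7). So the algebra is type C_7, i.e. sp(14).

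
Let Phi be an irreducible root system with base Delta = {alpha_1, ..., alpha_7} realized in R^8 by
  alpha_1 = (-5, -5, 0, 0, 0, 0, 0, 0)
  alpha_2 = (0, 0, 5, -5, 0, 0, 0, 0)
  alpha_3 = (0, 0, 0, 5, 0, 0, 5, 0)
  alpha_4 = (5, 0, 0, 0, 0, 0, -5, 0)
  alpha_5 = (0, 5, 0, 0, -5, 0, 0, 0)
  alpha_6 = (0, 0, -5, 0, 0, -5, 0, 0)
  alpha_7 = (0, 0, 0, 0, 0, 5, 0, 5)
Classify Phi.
Compute the Cartan integers a_ij = 2(alpha_i, alpha_j)/(alpha_j, alpha_j); the resulting 7x7 Cartan matrix is
[[2, 0, 0, -1, -1, 0, 0], [0, 2, -1, 0, 0, -1, 0], [0, -1, 2, -1, 0, 0, 0], [-1, 0, -1, 2, 0, 0, 0], [-1, 0, 0, 0, 2, 0, 0], [0, -1, 0, 0, 0, 2, -1], [0, 0, 0, 0, 0, -1, 2]].
All simple roots have the same length, so the diagram is simply laced. The associated Dynkin diagram is a chain of 7 nodes with single edges (A_7), so the type is A_7 (the algebra sl(8)).

A_7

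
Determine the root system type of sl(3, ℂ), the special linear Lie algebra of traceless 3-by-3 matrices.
This is sl(3), which has dimension 3^2 - 1 = 8 and rank 3 - 1 = 2 (a Cartan subalgebra is the diagonal traceless matrices). In the classification of classical Lie algebras, the special linear algebra sl(n+1) has type A_n; here n = 2, so the Dynkin diagram is a chain of 2 nodes with single edges (A_2). Hence the type is A_2.

A2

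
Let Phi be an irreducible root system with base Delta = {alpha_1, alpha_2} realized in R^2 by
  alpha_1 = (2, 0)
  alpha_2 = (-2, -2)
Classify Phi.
Compute the Cartan integers a_ij = 2(alpha_i, alpha_j)/(alpha_j, alpha_j); the resulting 2x2 Cartan matrix is
[[2, -1], [-2, 2]].
The roots have two lengths (squared-length ratio 2:1); the short ones are alpha_{1}. The associated Dynkin diagram is a chain of 2 nodes with a double edge at one end; the terminal node there is the unique short simple root (B_2), so the type is B_2 (the algebra so(5)).

B_2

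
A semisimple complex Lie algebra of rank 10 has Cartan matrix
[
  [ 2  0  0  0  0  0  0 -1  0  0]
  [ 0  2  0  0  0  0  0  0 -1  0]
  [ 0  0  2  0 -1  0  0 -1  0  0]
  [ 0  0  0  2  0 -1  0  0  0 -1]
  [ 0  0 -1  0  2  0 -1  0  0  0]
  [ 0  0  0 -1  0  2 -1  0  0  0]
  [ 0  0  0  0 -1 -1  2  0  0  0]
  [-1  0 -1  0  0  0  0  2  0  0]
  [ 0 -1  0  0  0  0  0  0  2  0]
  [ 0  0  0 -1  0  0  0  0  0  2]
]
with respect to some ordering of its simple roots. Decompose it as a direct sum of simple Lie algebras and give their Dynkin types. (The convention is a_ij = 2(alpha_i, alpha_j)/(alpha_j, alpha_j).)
The diagram associated to this matrix has two connected components: the simple roots {alpha_2, alpha_9} form a chain of 2 nodes with single edges (A_2), and {alpha_1, alpha_3, alpha_4, alpha_5, alpha_6, alpha_7, alpha_8, alpha_10} form a chain of 8 nodes with single edges (A_8). A semisimple Lie algebra decomposes uniquely as the direct sum of simple ideals, one per connected component of its Dynkin diagram, so g ≅ A_2 ⊕ A_8 (dimension 8 + 80 = 88).

A2 ⊕ A8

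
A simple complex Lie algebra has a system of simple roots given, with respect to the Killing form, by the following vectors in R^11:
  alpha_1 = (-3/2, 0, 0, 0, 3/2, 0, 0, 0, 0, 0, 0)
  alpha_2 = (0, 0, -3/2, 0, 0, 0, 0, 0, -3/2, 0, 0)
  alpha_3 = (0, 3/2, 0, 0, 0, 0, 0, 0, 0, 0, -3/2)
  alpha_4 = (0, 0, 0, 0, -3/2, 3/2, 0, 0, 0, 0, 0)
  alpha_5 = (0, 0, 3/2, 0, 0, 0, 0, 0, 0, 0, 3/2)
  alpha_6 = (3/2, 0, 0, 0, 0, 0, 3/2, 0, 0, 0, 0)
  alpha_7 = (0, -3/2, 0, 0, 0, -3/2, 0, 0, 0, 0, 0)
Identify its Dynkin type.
Compute the Cartan integers a_ij = 2(alpha_i, alpha_j)/(alpha_j, alpha_j); the resulting 7x7 Cartan matrix is
[[2, 0, 0, -1, 0, -1, 0], [0, 2, 0, 0, -1, 0, 0], [0, 0, 2, 0, -1, 0, -1], [-1, 0, 0, 2, 0, 0, -1], [0, -1, -1, 0, 2, 0, 0], [-1, 0, 0, 0, 0, 2, 0], [0, 0, -1, -1, 0, 0, 2]].
All simple roots have the same length, so the diagram is simply laced. The associated Dynkin diagram is a chain of 7 nodes with single edges (A_7), so the type is A_7 (the algebra sl(8)).

A_7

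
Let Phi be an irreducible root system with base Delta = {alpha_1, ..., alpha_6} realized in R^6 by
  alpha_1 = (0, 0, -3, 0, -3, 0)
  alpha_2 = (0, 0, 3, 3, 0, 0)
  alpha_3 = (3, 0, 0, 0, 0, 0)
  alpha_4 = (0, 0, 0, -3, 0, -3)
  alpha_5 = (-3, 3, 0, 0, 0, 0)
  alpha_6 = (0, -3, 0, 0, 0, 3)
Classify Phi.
Compute the Cartan integers a_ij = 2(alpha_i, alpha_j)/(alpha_j, alpha_j); the resulting 6x6 Cartan matrix is
[[2, -1, 0, 0, 0, 0], [-1, 2, 0, -1, 0, 0], [0, 0, 2, 0, -1, 0], [0, -1, 0, 2, 0, -1], [0, 0, -2, 0, 2, -1], [0, 0, 0, -1, -1, 2]].
The roots have two lengths (squared-length ratio 2:1); the short ones are alpha_{3}. The associated Dynkin diagram is a chain of 6 nodes with a double edge at one end; the terminal node there is the unique short simple root (B_6), so the type is B_6 (the algebra so(13)).

B_6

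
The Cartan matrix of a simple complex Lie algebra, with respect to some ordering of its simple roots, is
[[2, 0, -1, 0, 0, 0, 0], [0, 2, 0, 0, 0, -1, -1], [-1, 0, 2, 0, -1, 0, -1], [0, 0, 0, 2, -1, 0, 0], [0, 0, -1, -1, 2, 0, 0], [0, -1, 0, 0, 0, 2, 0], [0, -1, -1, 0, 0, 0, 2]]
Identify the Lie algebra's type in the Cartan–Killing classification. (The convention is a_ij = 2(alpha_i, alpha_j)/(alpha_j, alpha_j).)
E_7

The matrix has rank 7 with 2's on the diagonal. Reading the off-diagonal entries as Dynkin edges (a single edge where a_ij = a_ji = -1; a double or triple edge where a_ij * a_ji = 2 or 3), the diagram is a chain of 6 nodes with one extra node attached to the third node from one end (E_7). One simple-root ordering that puts it in standard form is (alpha_4, alpha_1, alpha_5, alpha_3, alpha_7, alpha_2, alpha_6). So the algebra is type E_7.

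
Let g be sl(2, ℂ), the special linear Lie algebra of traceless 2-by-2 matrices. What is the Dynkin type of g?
This is sl(2), which has dimension 2^2 - 1 = 3 and rank 2 - 1 = 1 (a Cartan subalgebra is the diagonal traceless matrices). In the classification of classical Lie algebras, the special linear algebra sl(n+1) has type A_n; here n = 1, so the Dynkin diagram is a chain of 1 nodes with single edges (A_1). Hence the type is A_1.

A1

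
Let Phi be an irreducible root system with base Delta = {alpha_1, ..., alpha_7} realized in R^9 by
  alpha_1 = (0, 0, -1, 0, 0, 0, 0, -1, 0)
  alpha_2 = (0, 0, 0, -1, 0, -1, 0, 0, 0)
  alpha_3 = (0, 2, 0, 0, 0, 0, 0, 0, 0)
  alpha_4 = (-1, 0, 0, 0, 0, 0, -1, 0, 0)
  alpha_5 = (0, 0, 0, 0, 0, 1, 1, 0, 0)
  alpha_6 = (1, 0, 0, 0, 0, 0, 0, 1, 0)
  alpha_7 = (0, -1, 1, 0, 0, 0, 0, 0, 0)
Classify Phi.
type C_7

Compute the Cartan integers a_ij = 2(alpha_i, alpha_j)/(alpha_j, alpha_j); the resulting 7x7 Cartan matrix is
[[2, 0, 0, 0, 0, -1, -1], [0, 2, 0, 0, -1, 0, 0], [0, 0, 2, 0, 0, 0, -2], [0, 0, 0, 2, -1, -1, 0], [0, -1, 0, -1, 2, 0, 0], [-1, 0, 0, -1, 0, 2, 0], [-1, 0, -1, 0, 0, 0, 2]].
The roots have two lengths (squared-length ratio 2:1); the short ones are alpha_{1,2,4,5,6,7}. The associated Dynkin diagram is a chain of 7 nodes with a double edge at one end; the terminal node there is the unique long simple root (C_7), so the type is C_7 (the algebra sp(14)).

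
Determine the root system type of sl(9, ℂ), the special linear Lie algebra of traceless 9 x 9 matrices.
A_8

This is sl(9), which has dimension 9^2 - 1 = 80 and rank 9 - 1 = 8 (a Cartan subalgebra is the diagonal traceless matrices). In the classification of classical Lie algebras, the special linear algebra sl(n+1) has type A_n; here n = 8, so the Dynkin diagram is a chain of 8 nodes with single edges (A_8). Hence the type is A_8.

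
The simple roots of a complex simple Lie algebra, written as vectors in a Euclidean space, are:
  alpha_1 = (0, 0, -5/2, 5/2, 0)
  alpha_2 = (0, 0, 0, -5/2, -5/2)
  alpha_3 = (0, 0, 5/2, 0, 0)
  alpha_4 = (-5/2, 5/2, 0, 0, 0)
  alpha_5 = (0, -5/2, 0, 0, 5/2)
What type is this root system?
Compute the Cartan integers a_ij = 2(alpha_i, alpha_j)/(alpha_j, alpha_j); the resulting 5x5 Cartan matrix is
[[2, -1, -2, 0, 0], [-1, 2, 0, 0, -1], [-1, 0, 2, 0, 0], [0, 0, 0, 2, -1], [0, -1, 0, -1, 2]].
The roots have two lengths (squared-length ratio 2:1); the short ones are alpha_{3}. The associated Dynkin diagram is a chain of 5 nodes with a double edge at one end; the terminal node there is the unique short simple root (B_5), so the type is B_5 (the algebra so(11)).

B5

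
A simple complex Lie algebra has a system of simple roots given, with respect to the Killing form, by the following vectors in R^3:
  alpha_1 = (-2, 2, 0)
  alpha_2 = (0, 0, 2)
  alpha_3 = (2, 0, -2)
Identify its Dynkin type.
B_3

Compute the Cartan integers a_ij = 2(alpha_i, alpha_j)/(alpha_j, alpha_j); the resulting 3x3 Cartan matrix is
[[2, 0, -1], [0, 2, -1], [-1, -2, 2]].
The roots have two lengths (squared-length ratio 2:1); the short ones are alpha_{2}. The associated Dynkin diagram is a chain of 3 nodes with a double edge at one end; the terminal node there is the unique short simple root (B_3), so the type is B_3 (the algebra so(7)).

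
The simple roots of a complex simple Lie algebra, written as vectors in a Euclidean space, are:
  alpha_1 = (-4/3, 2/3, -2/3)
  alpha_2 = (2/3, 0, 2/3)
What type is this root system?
G2

Compute the Cartan integers a_ij = 2(alpha_i, alpha_j)/(alpha_j, alpha_j); the resulting 2x2 Cartan matrix is
[[2, -3], [-1, 2]].
The roots have two lengths (squared-length ratio 3:1); the short ones are alpha_{2}. The associated Dynkin diagram is two nodes joined by a triple edge (G_2), so the type is G_2.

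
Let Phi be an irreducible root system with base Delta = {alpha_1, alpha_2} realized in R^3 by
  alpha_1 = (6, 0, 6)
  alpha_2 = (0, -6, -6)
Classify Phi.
A2

Compute the Cartan integers a_ij = 2(alpha_i, alpha_j)/(alpha_j, alpha_j); the resulting 2x2 Cartan matrix is
[[2, -1], [-1, 2]].
All simple roots have the same length, so the diagram is simply laced. The associated Dynkin diagram is a chain of 2 nodes with single edges (A_2), so the type is A_2 (the algebra sl(3)).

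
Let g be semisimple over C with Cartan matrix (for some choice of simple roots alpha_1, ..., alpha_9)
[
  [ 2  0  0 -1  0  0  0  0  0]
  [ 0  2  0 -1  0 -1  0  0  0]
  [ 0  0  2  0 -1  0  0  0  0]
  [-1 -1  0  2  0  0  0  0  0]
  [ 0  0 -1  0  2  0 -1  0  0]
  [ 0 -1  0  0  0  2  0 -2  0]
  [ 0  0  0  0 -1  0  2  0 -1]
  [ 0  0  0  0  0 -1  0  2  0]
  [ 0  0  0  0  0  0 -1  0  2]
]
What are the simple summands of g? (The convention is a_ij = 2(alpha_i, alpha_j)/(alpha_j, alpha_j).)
A_4 (sl(5)) ⊕ B_5 (so(11))

The diagram associated to this matrix has two connected components: the simple roots {alpha_3, alpha_5, alpha_7, alpha_9} form a chain of 4 nodes with single edges (A_4), and {alpha_1, alpha_2, alpha_4, alpha_6, alpha_8} form a chain of 5 nodes with a double edge at one end; the terminal node there is the unique short simple root (B_5). A semisimple Lie algebra decomposes uniquely as the direct sum of simple ideals, one per connected component of its Dynkin diagram, so g ≅ A_4 ⊕ B_5 (dimension 24 + 55 = 79).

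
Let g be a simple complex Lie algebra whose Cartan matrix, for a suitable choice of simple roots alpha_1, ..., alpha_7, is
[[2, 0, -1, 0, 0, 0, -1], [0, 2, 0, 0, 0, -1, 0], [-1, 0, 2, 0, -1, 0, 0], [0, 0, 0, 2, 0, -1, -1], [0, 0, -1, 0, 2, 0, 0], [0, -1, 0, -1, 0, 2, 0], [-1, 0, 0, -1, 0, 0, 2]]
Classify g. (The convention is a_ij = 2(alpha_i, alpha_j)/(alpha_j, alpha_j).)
The matrix has rank 7 with 2's on the diagonal. Reading the off-diagonal entries as Dynkin edges (a single edge where a_ij = a_ji = -1; a double or triple edge where a_ij * a_ji = 2 or 3), the diagram is a chain of 7 nodes with single edges (A_7). One simple-root ordering that puts it in standard form is (alpha_5, alpha_3, alpha_1, alpha_7, alpha_4, alpha_6, alpha_2). So the algebra is type A_7, i.e. sl(8).

A_7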